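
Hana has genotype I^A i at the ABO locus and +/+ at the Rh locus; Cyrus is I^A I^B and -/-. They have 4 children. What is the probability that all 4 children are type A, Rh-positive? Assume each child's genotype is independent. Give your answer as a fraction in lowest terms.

ABO cross I^A i × I^A I^B → 1/2 A, 1/4 B, 1/4 AB.
Rh cross +/+ × -/- → 1 Rh+; so P(type A, Rh-positive) = 1/2 × 1 = 1/2 per child.
All 4 independent: (1/2)^4 = 1/16.

1/16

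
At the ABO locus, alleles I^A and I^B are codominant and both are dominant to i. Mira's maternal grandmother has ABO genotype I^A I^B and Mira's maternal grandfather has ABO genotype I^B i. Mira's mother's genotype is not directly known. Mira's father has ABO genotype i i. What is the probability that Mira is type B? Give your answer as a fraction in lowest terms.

1/2

Mira's mother's ABO genotype from I^A I^B × I^B i: 1/4 I^A I^B, 1/4 I^A i, 1/4 I^B I^B, 1/4 I^B i.
Crossing each possibility with the father i i and summing P(type B): 1/4·1/2 + 1/4·0 + 1/4·1 + 1/4·1/2 = 1/2.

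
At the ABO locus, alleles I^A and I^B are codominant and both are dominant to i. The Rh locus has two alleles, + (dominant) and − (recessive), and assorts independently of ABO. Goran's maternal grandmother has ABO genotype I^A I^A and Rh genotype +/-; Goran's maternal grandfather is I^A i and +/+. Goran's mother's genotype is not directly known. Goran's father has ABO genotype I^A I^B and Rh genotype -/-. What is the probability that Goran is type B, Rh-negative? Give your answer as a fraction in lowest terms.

Goran's mother's ABO genotype from I^A I^A × I^A i: 1/2 I^A I^A, 1/2 I^A i.
Crossing each possibility with the father I^A I^B and summing P(type B): 1/2·0 + 1/2·1/4 = 1/8.
Similarly for Rh via the mother's Rh distribution: P(Rh-) = 1/4.
Independent loci: 1/8 × 1/4 = 1/32.

1/32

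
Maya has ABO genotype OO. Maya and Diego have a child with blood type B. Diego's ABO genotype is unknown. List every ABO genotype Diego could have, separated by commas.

For each candidate genotype of Diego, check whether crossing it with OO can produce every observed child phenotype.
  AA → possible child types {A} ✗
  AB → possible child types {A, B} ✓
  AO → possible child types {O, A} ✗
  BB → possible child types {B} ✓
  BO → possible child types {O, B} ✓
  OO → possible child types {O} ✗

AB, BB, BO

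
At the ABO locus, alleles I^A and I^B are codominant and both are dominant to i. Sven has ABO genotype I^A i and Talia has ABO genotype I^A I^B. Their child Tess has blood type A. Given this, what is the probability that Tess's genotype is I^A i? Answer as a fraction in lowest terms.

Cross I^A i × I^A I^B → 1/4 I^A I^A, 1/4 I^A I^B, 1/4 I^A i, 1/4 I^B i.
Type-A genotypes among offspring: I^A I^A (1/4), I^A i (1/4); total 1/2.
P(I^A i | type A) = (1/4) / (1/2) = 1/2.

1/2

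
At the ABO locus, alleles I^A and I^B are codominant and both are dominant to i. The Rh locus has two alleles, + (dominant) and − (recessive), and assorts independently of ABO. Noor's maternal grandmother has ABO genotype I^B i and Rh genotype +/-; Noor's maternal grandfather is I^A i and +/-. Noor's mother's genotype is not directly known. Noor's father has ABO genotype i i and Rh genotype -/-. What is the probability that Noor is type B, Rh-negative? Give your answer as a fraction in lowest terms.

Noor's mother's ABO genotype from I^B i × I^A i: 1/4 I^A I^B, 1/4 I^A i, 1/4 I^B i, 1/4 i i.
Crossing each possibility with the father i i and summing P(type B): 1/4·1/2 + 1/4·0 + 1/4·1/2 + 1/4·0 = 1/4.
Similarly for Rh via the mother's Rh distribution: P(Rh-) = 1/2.
Independent loci: 1/4 × 1/2 = 1/8.

1/8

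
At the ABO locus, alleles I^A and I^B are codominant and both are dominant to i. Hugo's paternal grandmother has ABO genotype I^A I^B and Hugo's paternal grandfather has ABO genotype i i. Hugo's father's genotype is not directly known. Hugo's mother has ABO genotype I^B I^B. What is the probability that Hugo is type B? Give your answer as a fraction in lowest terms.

Hugo's father's ABO genotype from I^A I^B × i i: 1/2 I^A i, 1/2 I^B i.
Crossing each possibility with the mother I^B I^B and summing P(type B): 1/2·1/2 + 1/2·1 = 3/4.

3/4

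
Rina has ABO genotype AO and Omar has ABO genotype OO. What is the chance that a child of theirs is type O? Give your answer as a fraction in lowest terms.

ABO cross AO × OO → offspring phenotypes: 1/2 O, 1/2 A.
So P(type O) = 1/2.

1/2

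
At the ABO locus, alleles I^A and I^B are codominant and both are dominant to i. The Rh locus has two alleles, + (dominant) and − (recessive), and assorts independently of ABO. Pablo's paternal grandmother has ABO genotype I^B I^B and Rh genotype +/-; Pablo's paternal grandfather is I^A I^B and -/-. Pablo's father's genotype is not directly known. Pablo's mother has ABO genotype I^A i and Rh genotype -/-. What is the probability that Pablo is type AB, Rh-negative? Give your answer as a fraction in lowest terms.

9/32

Pablo's father's ABO genotype from I^B I^B × I^A I^B: 1/2 I^A I^B, 1/2 I^B I^B.
Crossing each possibility with the mother I^A i and summing P(type AB): 1/2·1/4 + 1/2·1/2 = 3/8.
Similarly for Rh via the father's Rh distribution: P(Rh-) = 3/4.
Independent loci: 3/8 × 3/4 = 9/32.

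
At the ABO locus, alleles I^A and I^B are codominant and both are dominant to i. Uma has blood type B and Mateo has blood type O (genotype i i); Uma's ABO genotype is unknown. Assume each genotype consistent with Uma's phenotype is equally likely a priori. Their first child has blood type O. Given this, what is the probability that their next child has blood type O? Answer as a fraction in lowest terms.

1/2

Possible genotypes: Uma ∈ {I^B I^B, I^B i}; Mateo ∈ {i i}.
Weight each parental genotype pair by prior × P(type-O child):
  I^B i × i i: posterior weight 1; P(next child type O) = 1/2.
Weighted sum = 1/2.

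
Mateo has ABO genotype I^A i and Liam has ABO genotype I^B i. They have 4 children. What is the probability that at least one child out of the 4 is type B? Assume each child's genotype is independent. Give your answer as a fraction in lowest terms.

ABO cross I^A i × I^B i → 1/4 O, 1/4 A, 1/4 B, 1/4 AB.
So P(type B) = 1/4 per child.
P(none) = (3/4)^4 = 81/256; P(at least one) = 1 − 81/256 = 175/256.

175/256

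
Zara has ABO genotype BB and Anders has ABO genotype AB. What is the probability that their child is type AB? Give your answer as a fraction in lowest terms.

1/2

ABO cross BB × AB → offspring phenotypes: 1/2 B, 1/2 AB.
So P(type AB) = 1/2.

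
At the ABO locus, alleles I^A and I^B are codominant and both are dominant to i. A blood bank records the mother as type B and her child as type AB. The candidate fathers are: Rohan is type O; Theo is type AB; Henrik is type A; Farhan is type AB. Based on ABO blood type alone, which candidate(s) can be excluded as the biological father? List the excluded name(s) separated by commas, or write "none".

Rohan

A candidate is excluded only if no genotype consistent with his phenotype could produce a type AB child with a type B mother.
Rohan (type O): no genotype consistent with that phenotype can produce a type-AB child with a type-B mother.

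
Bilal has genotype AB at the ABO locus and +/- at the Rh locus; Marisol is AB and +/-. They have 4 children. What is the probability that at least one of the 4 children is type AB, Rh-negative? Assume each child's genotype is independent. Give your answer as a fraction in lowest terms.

ABO cross AB × AB → 1/4 A, 1/4 B, 1/2 AB.
Rh cross +/- × +/- → 3/4 Rh+, 1/4 Rh-; so P(type AB, Rh-negative) = 1/2 × 1/4 = 1/8 per child.
P(none) = (7/8)^4 = 2401/4096; P(at least one) = 1 − 2401/4096 = 1695/4096.

1695/4096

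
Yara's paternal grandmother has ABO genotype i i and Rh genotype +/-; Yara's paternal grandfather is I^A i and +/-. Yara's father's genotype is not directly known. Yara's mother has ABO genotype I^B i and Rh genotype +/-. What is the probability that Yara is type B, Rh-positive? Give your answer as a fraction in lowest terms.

Yara's father's ABO genotype from i i × I^A i: 1/2 I^A i, 1/2 i i.
Crossing each possibility with the mother I^B i and summing P(type B): 1/2·1/4 + 1/2·1/2 = 3/8.
Similarly for Rh via the father's Rh distribution: P(Rh+) = 3/4.
Independent loci: 3/8 × 3/4 = 9/32.

9/32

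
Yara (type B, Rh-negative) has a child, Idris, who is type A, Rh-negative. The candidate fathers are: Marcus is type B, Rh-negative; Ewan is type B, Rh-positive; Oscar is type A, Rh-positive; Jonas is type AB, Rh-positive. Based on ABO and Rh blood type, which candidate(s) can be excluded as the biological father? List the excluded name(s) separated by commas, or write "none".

Marcus, Ewan

A candidate is excluded only if no genotype consistent with his phenotype could produce a type A, Rh-negative child with a type B, Rh-negative mother.
Marcus (type B, Rh-): no genotype consistent with that phenotype can produce a type-A Rh- child with a type-B mother.
Ewan (type B, Rh+): no genotype consistent with that phenotype can produce a type-A Rh- child with a type-B mother.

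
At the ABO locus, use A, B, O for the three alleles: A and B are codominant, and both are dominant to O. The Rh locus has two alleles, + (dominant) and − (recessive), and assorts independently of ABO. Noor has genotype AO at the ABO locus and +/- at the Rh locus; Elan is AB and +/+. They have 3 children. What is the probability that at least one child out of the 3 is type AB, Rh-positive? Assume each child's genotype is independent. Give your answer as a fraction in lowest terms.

37/64

ABO cross AO × AB → 1/2 A, 1/4 B, 1/4 AB.
Rh cross +/- × +/+ → 1 Rh+; so P(type AB, Rh-positive) = 1/4 × 1 = 1/4 per child.
P(none) = (3/4)^3 = 27/64; P(at least one) = 1 − 27/64 = 37/64.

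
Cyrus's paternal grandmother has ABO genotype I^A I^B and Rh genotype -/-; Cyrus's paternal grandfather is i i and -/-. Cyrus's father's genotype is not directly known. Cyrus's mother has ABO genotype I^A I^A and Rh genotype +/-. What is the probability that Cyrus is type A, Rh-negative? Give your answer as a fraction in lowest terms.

3/8

Cyrus's father's ABO genotype from I^A I^B × i i: 1/2 I^A i, 1/2 I^B i.
Crossing each possibility with the mother I^A I^A and summing P(type A): 1/2·1 + 1/2·1/2 = 3/4.
Similarly for Rh via the father's Rh distribution: P(Rh-) = 1/2.
Independent loci: 3/4 × 1/2 = 3/8.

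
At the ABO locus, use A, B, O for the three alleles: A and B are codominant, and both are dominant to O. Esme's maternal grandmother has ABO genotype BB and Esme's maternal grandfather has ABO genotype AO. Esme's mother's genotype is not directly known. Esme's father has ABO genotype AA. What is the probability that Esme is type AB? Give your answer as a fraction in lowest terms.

1/2

Esme's mother's ABO genotype from BB × AO: 1/2 AB, 1/2 BO.
Crossing each possibility with the father AA and summing P(type AB): 1/2·1/2 + 1/2·1/2 = 1/2.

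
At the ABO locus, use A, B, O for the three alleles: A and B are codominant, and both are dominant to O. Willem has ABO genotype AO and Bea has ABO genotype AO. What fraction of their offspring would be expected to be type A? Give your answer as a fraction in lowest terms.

ABO cross AO × AO → offspring phenotypes: 1/4 O, 3/4 A.
So P(type A) = 3/4.

3/4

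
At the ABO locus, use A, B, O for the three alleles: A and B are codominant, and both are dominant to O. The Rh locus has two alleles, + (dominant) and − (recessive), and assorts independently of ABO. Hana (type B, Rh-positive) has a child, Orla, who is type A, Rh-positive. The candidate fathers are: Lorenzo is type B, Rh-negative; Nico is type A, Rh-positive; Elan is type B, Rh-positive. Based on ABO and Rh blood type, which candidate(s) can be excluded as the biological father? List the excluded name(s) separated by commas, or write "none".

A candidate is excluded only if no genotype consistent with his phenotype could produce a type A, Rh-positive child with a type B, Rh-positive mother.
Lorenzo (type B, Rh-): no genotype consistent with that phenotype can produce a type-A Rh+ child with a type-B mother.
Elan (type B, Rh+): no genotype consistent with that phenotype can produce a type-A Rh+ child with a type-B mother.

Lorenzo, Elan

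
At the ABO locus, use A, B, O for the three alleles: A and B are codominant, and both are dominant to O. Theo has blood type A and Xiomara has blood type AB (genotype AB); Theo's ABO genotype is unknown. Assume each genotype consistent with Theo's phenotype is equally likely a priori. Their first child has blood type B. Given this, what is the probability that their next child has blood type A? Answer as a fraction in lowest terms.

Possible genotypes: Theo ∈ {AA, AO}; Xiomara ∈ {AB}.
Weight each parental genotype pair by prior × P(type-B child):
  AO × AB: posterior weight 1; P(next child type A) = 1/2.
Weighted sum = 1/2.

1/2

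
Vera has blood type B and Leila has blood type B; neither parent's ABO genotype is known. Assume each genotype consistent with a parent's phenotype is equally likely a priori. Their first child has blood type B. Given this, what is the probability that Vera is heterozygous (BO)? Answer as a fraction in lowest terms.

Possible genotypes: Vera ∈ {BB, BO}; Leila ∈ {BB, BO}.
Weight each parental genotype pair by prior × P(type-B child):
  BB × BB: posterior weight 4/15.
  BB × BO: posterior weight 4/15.
  BO × BB: posterior weight 4/15.
  BO × BO: posterior weight 1/5.
Sum the posterior weight over pairs where Vera is BO: 7/15.

7/15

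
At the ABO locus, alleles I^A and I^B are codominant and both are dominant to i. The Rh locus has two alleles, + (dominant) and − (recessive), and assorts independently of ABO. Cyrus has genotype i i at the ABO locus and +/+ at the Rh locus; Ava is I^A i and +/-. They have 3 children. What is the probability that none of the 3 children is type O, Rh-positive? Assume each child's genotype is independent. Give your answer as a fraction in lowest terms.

ABO cross i i × I^A i → 1/2 O, 1/2 A.
Rh cross +/+ × +/- → 1 Rh+; so P(type O, Rh-positive) = 1/2 × 1 = 1/2 per child.
P(not type O, Rh-positive) = 1/2 for one child; (1/2)^3 = 1/8.

1/8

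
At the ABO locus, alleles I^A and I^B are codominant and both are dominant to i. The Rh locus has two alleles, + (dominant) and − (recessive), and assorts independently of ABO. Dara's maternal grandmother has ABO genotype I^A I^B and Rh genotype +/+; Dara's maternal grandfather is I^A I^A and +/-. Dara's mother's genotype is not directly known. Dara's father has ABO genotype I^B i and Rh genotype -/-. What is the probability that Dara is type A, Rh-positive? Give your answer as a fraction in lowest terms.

Dara's mother's ABO genotype from I^A I^B × I^A I^A: 1/2 I^A I^A, 1/2 I^A I^B.
Crossing each possibility with the father I^B i and summing P(type A): 1/2·1/2 + 1/2·1/4 = 3/8.
Similarly for Rh via the mother's Rh distribution: P(Rh+) = 3/4.
Independent loci: 3/8 × 3/4 = 9/32.

9/32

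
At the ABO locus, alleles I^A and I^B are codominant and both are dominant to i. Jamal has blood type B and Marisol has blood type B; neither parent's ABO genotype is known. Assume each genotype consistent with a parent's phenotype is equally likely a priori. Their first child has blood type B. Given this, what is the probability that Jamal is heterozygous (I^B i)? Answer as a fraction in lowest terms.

7/15

Possible genotypes: Jamal ∈ {I^B I^B, I^B i}; Marisol ∈ {I^B I^B, I^B i}.
Weight each parental genotype pair by prior × P(type-B child):
  I^B I^B × I^B I^B: posterior weight 4/15.
  I^B I^B × I^B i: posterior weight 4/15.
  I^B i × I^B I^B: posterior weight 4/15.
  I^B i × I^B i: posterior weight 1/5.
Sum the posterior weight over pairs where Jamal is I^B i: 7/15.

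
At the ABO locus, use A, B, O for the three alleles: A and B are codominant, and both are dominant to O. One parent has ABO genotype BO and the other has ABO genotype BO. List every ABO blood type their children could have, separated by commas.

Gametes from BO × BO give offspring ABO genotypes BB, BO, OO, i.e. phenotypes O, B.

O, B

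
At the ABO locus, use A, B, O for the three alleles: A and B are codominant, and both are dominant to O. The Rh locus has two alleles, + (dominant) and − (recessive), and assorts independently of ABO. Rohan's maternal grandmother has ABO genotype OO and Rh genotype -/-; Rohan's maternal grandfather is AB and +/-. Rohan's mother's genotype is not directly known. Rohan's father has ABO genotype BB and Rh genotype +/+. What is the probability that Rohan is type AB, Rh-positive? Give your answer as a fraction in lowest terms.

Rohan's mother's ABO genotype from OO × AB: 1/2 AO, 1/2 BO.
Crossing each possibility with the father BB and summing P(type AB): 1/2·1/2 + 1/2·0 = 1/4.
Similarly for Rh via the mother's Rh distribution: P(Rh+) = 1.
Independent loci: 1/4 × 1 = 1/4.

1/4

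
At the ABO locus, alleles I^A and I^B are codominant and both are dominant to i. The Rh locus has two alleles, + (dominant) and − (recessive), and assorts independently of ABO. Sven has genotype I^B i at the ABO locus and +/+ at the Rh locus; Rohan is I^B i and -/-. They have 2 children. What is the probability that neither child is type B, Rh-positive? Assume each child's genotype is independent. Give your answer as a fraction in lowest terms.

ABO cross I^B i × I^B i → 1/4 O, 3/4 B.
Rh cross +/+ × -/- → 1 Rh+; so P(type B, Rh-positive) = 3/4 × 1 = 3/4 per child.
P(not type B, Rh-positive) = 1/4 for one child; (1/4)^2 = 1/16.

1/16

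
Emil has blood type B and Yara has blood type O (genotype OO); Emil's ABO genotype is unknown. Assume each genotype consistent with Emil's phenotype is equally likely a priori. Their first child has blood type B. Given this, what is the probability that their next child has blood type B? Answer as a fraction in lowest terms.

5/6

Possible genotypes: Emil ∈ {BB, BO}; Yara ∈ {OO}.
Weight each parental genotype pair by prior × P(type-B child):
  BB × OO: posterior weight 2/3; P(next child type B) = 1.
  BO × OO: posterior weight 1/3; P(next child type B) = 1/2.
Weighted sum = 5/6.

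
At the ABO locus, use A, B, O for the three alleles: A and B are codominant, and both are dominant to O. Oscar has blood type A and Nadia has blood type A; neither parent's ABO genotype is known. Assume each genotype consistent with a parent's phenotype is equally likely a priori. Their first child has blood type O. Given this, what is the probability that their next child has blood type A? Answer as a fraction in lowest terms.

Possible genotypes: Oscar ∈ {AA, AO}; Nadia ∈ {AA, AO}.
Weight each parental genotype pair by prior × P(type-O child):
  AO × AO: posterior weight 1; P(next child type A) = 3/4.
Weighted sum = 3/4.

3/4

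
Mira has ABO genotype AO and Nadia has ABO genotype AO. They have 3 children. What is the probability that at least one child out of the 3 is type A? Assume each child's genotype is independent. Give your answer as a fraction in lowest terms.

ABO cross AO × AO → 1/4 O, 3/4 A.
So P(type A) = 3/4 per child.
P(none) = (1/4)^3 = 1/64; P(at least one) = 1 − 1/64 = 63/64.

63/64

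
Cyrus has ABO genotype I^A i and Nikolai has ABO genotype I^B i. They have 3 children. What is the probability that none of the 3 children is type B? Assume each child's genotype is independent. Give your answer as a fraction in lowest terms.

27/64

ABO cross I^A i × I^B i → 1/4 O, 1/4 A, 1/4 B, 1/4 AB.
So P(type B) = 1/4 per child.
P(not type B) = 3/4 for one child; (3/4)^3 = 27/64.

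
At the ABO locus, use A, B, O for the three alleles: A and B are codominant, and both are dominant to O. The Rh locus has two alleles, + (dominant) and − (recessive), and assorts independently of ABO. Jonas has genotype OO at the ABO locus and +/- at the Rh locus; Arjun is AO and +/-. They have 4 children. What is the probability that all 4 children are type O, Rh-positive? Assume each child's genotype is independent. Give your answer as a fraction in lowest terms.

ABO cross OO × AO → 1/2 O, 1/2 A.
Rh cross +/- × +/- → 3/4 Rh+, 1/4 Rh-; so P(type O, Rh-positive) = 1/2 × 3/4 = 3/8 per child.
All 4 independent: (3/8)^4 = 81/4096.

81/4096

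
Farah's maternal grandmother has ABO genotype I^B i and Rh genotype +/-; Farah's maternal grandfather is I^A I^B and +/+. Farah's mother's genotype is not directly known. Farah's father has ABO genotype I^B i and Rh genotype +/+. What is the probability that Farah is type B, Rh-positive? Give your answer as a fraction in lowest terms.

5/8

Farah's mother's ABO genotype from I^B i × I^A I^B: 1/4 I^A I^B, 1/4 I^A i, 1/4 I^B I^B, 1/4 I^B i.
Crossing each possibility with the father I^B i and summing P(type B): 1/4·1/2 + 1/4·1/4 + 1/4·1 + 1/4·3/4 = 5/8.
Similarly for Rh via the mother's Rh distribution: P(Rh+) = 1.
Independent loci: 5/8 × 1 = 5/8.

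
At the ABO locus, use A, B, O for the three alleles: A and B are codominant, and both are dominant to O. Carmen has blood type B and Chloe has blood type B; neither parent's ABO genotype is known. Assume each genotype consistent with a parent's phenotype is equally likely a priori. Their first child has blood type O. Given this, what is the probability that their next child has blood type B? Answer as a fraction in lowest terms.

3/4

Possible genotypes: Carmen ∈ {BB, BO}; Chloe ∈ {BB, BO}.
Weight each parental genotype pair by prior × P(type-O child):
  BO × BO: posterior weight 1; P(next child type B) = 3/4.
Weighted sum = 3/4.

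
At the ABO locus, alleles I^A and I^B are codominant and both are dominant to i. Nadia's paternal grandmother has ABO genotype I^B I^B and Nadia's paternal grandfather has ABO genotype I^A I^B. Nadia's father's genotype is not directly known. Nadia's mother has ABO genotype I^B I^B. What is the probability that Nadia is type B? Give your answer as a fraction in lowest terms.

3/4

Nadia's father's ABO genotype from I^B I^B × I^A I^B: 1/2 I^A I^B, 1/2 I^B I^B.
Crossing each possibility with the mother I^B I^B and summing P(type B): 1/2·1/2 + 1/2·1 = 3/4.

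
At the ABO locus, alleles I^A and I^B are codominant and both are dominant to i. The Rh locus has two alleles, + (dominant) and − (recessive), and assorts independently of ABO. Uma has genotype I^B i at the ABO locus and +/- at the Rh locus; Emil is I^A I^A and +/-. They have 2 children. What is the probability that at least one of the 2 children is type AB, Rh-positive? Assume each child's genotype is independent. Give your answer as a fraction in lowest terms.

ABO cross I^B i × I^A I^A → 1/2 A, 1/2 AB.
Rh cross +/- × +/- → 3/4 Rh+, 1/4 Rh-; so P(type AB, Rh-positive) = 1/2 × 3/4 = 3/8 per child.
P(none) = (5/8)^2 = 25/64; P(at least one) = 1 − 25/64 = 39/64.

39/64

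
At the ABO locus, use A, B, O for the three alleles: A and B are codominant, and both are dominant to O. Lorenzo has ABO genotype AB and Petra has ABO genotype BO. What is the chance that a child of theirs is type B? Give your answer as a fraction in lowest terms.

1/2

ABO cross AB × BO → offspring phenotypes: 1/4 A, 1/2 B, 1/4 AB.
So P(type B) = 1/2.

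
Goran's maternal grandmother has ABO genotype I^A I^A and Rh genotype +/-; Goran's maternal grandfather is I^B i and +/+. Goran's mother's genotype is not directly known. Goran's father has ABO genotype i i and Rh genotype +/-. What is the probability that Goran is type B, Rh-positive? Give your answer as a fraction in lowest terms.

7/32

Goran's mother's ABO genotype from I^A I^A × I^B i: 1/2 I^A I^B, 1/2 I^A i.
Crossing each possibility with the father i i and summing P(type B): 1/2·1/2 + 1/2·0 = 1/4.
Similarly for Rh via the mother's Rh distribution: P(Rh+) = 7/8.
Independent loci: 1/4 × 7/8 = 7/32.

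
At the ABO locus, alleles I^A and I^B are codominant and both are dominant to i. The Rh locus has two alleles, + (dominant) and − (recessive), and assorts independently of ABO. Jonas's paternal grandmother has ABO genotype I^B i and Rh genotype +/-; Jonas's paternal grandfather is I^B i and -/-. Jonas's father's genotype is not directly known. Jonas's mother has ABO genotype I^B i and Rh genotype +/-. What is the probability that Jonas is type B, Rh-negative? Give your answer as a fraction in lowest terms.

9/32

Jonas's father's ABO genotype from I^B i × I^B i: 1/4 I^B I^B, 1/2 I^B i, 1/4 i i.
Crossing each possibility with the mother I^B i and summing P(type B): 1/4·1 + 1/2·3/4 + 1/4·1/2 = 3/4.
Similarly for Rh via the father's Rh distribution: P(Rh-) = 3/8.
Independent loci: 3/4 × 3/8 = 9/32.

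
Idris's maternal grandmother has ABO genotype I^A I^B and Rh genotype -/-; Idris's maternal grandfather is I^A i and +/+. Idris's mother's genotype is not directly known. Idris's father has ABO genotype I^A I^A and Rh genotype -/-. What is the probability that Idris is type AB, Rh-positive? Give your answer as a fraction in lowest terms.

Idris's mother's ABO genotype from I^A I^B × I^A i: 1/4 I^A I^A, 1/4 I^A I^B, 1/4 I^A i, 1/4 I^B i.
Crossing each possibility with the father I^A I^A and summing P(type AB): 1/4·0 + 1/4·1/2 + 1/4·0 + 1/4·1/2 = 1/4.
Similarly for Rh via the mother's Rh distribution: P(Rh+) = 1/2.
Independent loci: 1/4 × 1/2 = 1/8.

1/8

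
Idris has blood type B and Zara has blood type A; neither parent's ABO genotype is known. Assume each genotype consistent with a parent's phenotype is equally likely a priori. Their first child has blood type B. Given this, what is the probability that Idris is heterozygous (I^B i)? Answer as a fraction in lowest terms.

Possible genotypes: Idris ∈ {I^B I^B, I^B i}; Zara ∈ {I^A I^A, I^A i}.
Weight each parental genotype pair by prior × P(type-B child):
  I^B I^B × I^A i: posterior weight 2/3.
  I^B i × I^A i: posterior weight 1/3.
Sum the posterior weight over pairs where Idris is I^B i: 1/3.

1/3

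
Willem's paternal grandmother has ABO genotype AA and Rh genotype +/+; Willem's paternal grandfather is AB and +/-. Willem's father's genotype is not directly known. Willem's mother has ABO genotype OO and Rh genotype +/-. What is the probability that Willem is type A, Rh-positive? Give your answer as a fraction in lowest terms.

21/32

Willem's father's ABO genotype from AA × AB: 1/2 AA, 1/2 AB.
Crossing each possibility with the mother OO and summing P(type A): 1/2·1 + 1/2·1/2 = 3/4.
Similarly for Rh via the father's Rh distribution: P(Rh+) = 7/8.
Independent loci: 3/4 × 7/8 = 21/32.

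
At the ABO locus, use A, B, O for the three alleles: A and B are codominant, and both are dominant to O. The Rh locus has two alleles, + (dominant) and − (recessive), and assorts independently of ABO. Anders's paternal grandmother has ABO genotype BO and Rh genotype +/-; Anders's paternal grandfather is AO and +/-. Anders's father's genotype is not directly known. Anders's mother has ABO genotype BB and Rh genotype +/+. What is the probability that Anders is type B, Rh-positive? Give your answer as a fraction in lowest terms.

Anders's father's ABO genotype from BO × AO: 1/4 AB, 1/4 AO, 1/4 BO, 1/4 OO.
Crossing each possibility with the mother BB and summing P(type B): 1/4·1/2 + 1/4·1/2 + 1/4·1 + 1/4·1 = 3/4.
Similarly for Rh via the father's Rh distribution: P(Rh+) = 1.
Independent loci: 3/4 × 1 = 3/4.

3/4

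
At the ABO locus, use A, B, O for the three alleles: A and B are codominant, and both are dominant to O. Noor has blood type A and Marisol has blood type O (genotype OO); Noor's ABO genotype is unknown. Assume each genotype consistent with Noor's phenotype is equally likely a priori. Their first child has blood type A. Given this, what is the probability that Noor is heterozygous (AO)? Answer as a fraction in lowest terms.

1/3

Possible genotypes: Noor ∈ {AA, AO}; Marisol ∈ {OO}.
Weight each parental genotype pair by prior × P(type-A child):
  AA × OO: posterior weight 2/3.
  AO × OO: posterior weight 1/3.
Sum the posterior weight over pairs where Noor is AO: 1/3.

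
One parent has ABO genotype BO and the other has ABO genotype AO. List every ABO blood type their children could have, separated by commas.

Gametes from BO × AO give offspring ABO genotypes AB, AO, BO, OO, i.e. phenotypes O, A, B, AB.

O, A, B, AB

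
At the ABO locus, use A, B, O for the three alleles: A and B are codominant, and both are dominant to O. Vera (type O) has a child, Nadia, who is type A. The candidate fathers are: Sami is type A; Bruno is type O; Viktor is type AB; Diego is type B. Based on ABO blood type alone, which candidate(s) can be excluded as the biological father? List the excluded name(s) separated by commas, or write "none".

A candidate is excluded only if no genotype consistent with his phenotype could produce a type A child with a type O mother.
Bruno (type O): no genotype consistent with that phenotype can produce a type-A child with a type-O mother.
Diego (type B): no genotype consistent with that phenotype can produce a type-A child with a type-O mother.

Bruno, Diego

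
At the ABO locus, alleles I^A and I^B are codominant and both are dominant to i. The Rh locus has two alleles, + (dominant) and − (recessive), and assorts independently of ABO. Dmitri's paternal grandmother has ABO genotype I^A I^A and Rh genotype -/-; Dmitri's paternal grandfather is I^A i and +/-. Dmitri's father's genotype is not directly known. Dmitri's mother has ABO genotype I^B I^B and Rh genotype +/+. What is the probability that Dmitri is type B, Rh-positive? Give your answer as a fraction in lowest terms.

Dmitri's father's ABO genotype from I^A I^A × I^A i: 1/2 I^A I^A, 1/2 I^A i.
Crossing each possibility with the mother I^B I^B and summing P(type B): 1/2·0 + 1/2·1/2 = 1/4.
Similarly for Rh via the father's Rh distribution: P(Rh+) = 1.
Independent loci: 1/4 × 1 = 1/4.

1/4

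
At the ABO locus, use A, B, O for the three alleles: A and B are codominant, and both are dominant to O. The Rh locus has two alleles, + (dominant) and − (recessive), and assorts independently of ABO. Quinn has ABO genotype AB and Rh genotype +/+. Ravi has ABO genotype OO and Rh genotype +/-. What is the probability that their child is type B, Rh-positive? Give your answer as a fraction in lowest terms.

ABO cross AB × OO → offspring phenotypes: 1/2 A, 1/2 B.
Rh cross +/+ × +/- → 1 Rh+.
Independent loci: P(type B, Rh-positive) = 1/2 × 1 = 1/2.

1/2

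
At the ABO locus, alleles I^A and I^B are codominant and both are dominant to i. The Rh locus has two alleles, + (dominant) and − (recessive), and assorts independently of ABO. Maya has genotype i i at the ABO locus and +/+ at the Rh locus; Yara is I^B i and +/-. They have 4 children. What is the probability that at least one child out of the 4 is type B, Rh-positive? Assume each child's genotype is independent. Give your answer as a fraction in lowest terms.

ABO cross i i × I^B i → 1/2 O, 1/2 B.
Rh cross +/+ × +/- → 1 Rh+; so P(type B, Rh-positive) = 1/2 × 1 = 1/2 per child.
P(none) = (1/2)^4 = 1/16; P(at least one) = 1 − 1/16 = 15/16.

15/16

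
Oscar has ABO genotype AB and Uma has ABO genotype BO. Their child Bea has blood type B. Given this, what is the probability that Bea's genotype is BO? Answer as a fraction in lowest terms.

Cross AB × BO → 1/4 AB, 1/4 AO, 1/4 BB, 1/4 BO.
Type-B genotypes among offspring: BB (1/4), BO (1/4); total 1/2.
P(BO | type B) = (1/4) / (1/2) = 1/2.

1/2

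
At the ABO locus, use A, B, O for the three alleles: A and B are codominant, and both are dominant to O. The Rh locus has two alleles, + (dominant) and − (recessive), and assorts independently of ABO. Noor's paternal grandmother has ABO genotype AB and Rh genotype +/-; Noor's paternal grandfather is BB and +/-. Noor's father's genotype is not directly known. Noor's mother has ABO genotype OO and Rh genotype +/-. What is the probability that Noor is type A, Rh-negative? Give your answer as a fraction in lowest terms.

Noor's father's ABO genotype from AB × BB: 1/2 AB, 1/2 BB.
Crossing each possibility with the mother OO and summing P(type A): 1/2·1/2 + 1/2·0 = 1/4.
Similarly for Rh via the father's Rh distribution: P(Rh-) = 1/4.
Independent loci: 1/4 × 1/4 = 1/16.

1/16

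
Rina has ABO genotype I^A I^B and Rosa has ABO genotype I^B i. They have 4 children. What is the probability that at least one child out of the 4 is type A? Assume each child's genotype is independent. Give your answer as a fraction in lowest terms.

175/256

ABO cross I^A I^B × I^B i → 1/4 A, 1/2 B, 1/4 AB.
So P(type A) = 1/4 per child.
P(none) = (3/4)^4 = 81/256; P(at least one) = 1 − 81/256 = 175/256.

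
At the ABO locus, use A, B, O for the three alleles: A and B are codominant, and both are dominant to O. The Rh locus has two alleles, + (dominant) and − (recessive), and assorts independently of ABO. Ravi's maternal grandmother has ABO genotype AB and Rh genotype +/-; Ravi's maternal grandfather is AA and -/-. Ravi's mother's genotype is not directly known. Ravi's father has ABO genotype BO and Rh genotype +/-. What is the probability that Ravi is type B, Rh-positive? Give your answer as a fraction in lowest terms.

Ravi's mother's ABO genotype from AB × AA: 1/2 AA, 1/2 AB.
Crossing each possibility with the father BO and summing P(type B): 1/2·0 + 1/2·1/2 = 1/4.
Similarly for Rh via the mother's Rh distribution: P(Rh+) = 5/8.
Independent loci: 1/4 × 5/8 = 5/32.

5/32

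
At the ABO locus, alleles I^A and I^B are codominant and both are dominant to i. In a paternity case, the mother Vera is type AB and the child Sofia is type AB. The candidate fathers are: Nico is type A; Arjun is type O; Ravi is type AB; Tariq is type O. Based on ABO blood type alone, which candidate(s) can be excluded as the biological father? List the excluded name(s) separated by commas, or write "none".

Arjun, Tariq

A candidate is excluded only if no genotype consistent with his phenotype could produce a type AB child with a type AB mother.
Arjun (type O): no genotype consistent with that phenotype can produce a type-AB child with a type-AB mother.
Tariq (type O): no genotype consistent with that phenotype can produce a type-AB child with a type-AB mother.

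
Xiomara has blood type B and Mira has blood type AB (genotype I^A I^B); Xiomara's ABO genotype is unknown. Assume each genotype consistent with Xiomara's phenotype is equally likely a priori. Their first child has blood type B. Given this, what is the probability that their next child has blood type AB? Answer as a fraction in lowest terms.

3/8

Possible genotypes: Xiomara ∈ {I^B I^B, I^B i}; Mira ∈ {I^A I^B}.
Weight each parental genotype pair by prior × P(type-B child):
  I^B I^B × I^A I^B: posterior weight 1/2; P(next child type AB) = 1/2.
  I^B i × I^A I^B: posterior weight 1/2; P(next child type AB) = 1/4.
Weighted sum = 3/8.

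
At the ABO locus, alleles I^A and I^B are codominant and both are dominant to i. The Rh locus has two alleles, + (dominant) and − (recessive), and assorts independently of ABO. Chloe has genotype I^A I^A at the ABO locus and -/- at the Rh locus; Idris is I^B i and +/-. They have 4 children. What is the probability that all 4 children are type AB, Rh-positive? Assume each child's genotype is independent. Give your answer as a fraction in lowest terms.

1/256

ABO cross I^A I^A × I^B i → 1/2 A, 1/2 AB.
Rh cross -/- × +/- → 1/2 Rh+, 1/2 Rh-; so P(type AB, Rh-positive) = 1/2 × 1/2 = 1/4 per child.
All 4 independent: (1/4)^4 = 1/256.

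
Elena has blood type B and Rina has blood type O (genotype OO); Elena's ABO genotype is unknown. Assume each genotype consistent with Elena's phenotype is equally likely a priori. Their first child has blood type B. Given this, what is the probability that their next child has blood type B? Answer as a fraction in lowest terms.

Possible genotypes: Elena ∈ {BB, BO}; Rina ∈ {OO}.
Weight each parental genotype pair by prior × P(type-B child):
  BB × OO: posterior weight 2/3; P(next child type B) = 1.
  BO × OO: posterior weight 1/3; P(next child type B) = 1/2.
Weighted sum = 5/6.

5/6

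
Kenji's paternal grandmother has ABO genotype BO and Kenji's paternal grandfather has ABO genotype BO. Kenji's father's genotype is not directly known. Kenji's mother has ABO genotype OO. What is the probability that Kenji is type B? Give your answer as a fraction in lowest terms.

Kenji's father's ABO genotype from BO × BO: 1/4 BB, 1/2 BO, 1/4 OO.
Crossing each possibility with the mother OO and summing P(type B): 1/4·1 + 1/2·1/2 + 1/4·0 = 1/2.

1/2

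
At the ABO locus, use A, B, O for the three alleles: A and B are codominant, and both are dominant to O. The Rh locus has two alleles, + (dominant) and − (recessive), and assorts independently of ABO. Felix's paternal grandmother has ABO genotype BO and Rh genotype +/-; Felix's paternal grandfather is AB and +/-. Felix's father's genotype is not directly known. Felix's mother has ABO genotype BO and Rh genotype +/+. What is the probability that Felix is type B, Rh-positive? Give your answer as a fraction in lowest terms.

Felix's father's ABO genotype from BO × AB: 1/4 AB, 1/4 AO, 1/4 BB, 1/4 BO.
Crossing each possibility with the mother BO and summing P(type B): 1/4·1/2 + 1/4·1/4 + 1/4·1 + 1/4·3/4 = 5/8.
Similarly for Rh via the father's Rh distribution: P(Rh+) = 1.
Independent loci: 5/8 × 1 = 5/8.

5/8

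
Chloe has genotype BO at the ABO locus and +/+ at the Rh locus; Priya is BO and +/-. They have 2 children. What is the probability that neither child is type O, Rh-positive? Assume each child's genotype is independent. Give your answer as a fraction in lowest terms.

9/16

ABO cross BO × BO → 1/4 O, 3/4 B.
Rh cross +/+ × +/- → 1 Rh+; so P(type O, Rh-positive) = 1/4 × 1 = 1/4 per child.
P(not type O, Rh-positive) = 3/4 for one child; (3/4)^2 = 9/16.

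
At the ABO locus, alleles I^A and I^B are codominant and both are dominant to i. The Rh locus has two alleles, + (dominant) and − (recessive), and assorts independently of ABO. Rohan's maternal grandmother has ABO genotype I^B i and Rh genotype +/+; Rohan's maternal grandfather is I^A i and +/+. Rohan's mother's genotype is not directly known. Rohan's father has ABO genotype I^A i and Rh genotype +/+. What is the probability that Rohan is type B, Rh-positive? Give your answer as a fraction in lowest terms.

1/8

Rohan's mother's ABO genotype from I^B i × I^A i: 1/4 I^A I^B, 1/4 I^A i, 1/4 I^B i, 1/4 i i.
Crossing each possibility with the father I^A i and summing P(type B): 1/4·1/4 + 1/4·0 + 1/4·1/4 + 1/4·0 = 1/8.
Similarly for Rh via the mother's Rh distribution: P(Rh+) = 1.
Independent loci: 1/8 × 1 = 1/8.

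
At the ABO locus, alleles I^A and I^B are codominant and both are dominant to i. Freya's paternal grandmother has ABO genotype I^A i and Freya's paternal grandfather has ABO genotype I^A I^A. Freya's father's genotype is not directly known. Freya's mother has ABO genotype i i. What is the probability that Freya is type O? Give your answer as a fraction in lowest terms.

Freya's father's ABO genotype from I^A i × I^A I^A: 1/2 I^A I^A, 1/2 I^A i.
Crossing each possibility with the mother i i and summing P(type O): 1/2·0 + 1/2·1/2 = 1/4.

1/4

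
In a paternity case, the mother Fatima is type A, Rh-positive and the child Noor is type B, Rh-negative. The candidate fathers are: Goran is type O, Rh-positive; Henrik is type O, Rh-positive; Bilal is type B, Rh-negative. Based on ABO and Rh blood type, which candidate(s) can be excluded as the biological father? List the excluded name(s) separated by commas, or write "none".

Goran, Henrik

A candidate is excluded only if no genotype consistent with his phenotype could produce a type B, Rh-negative child with a type A, Rh-positive mother.
Goran (type O, Rh+): no genotype consistent with that phenotype can produce a type-B Rh- child with a type-A mother.
Henrik (type O, Rh+): no genotype consistent with that phenotype can produce a type-B Rh- child with a type-A mother.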